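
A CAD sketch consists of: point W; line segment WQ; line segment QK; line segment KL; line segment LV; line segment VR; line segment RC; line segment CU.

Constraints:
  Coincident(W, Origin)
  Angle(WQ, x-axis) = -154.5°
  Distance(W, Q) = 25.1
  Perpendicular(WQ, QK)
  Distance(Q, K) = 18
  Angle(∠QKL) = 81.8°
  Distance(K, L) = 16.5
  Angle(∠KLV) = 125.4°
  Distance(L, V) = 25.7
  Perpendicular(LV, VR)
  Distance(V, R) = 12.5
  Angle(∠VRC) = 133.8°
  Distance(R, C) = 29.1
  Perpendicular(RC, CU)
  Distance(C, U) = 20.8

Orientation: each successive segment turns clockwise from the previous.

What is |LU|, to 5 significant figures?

20.121

W is at the origin; WQ runs at -154.5° with length 25.1, so Q = (-22.655, -10.806). WQ ⟂ QK, so QK runs at 115.50°; with |QK| = 18.0, K = (-30.404, 5.4407). ∠QKL = 81.8° gives KL at 17.300° from the x-axis; with |KL| = 16.5, L = (-14.651, 10.347). ∠KLV = 125.4° gives LV at -37.300° from the x-axis; with |LV| = 25.7, V = (5.7931, -5.2265). The perpendicularity gives VR at right angles to LV, so VR runs at -127.30°; with |VR| = 12.5, R = (-1.7817, -15.170). ∠VRC = 133.8° gives RC at -173.50° from the x-axis; with |RC| = 29.1, C = (-30.695, -18.464). The perpendicularity gives CU at right angles to RC, so CU runs at 96.500°; with |CU| = 20.8, U = (-33.049, 2.2022). Then |LU| = |U − L| = 20.121.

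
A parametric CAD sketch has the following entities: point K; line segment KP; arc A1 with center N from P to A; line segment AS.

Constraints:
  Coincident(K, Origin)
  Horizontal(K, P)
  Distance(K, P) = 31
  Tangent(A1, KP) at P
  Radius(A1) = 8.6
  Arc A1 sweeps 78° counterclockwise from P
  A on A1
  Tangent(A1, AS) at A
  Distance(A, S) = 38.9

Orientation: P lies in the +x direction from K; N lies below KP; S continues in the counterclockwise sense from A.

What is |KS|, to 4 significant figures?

47.15

K is at the origin; K and P share the same y with |KP| = 31.0 and P on the +x side, so P = (31.00, 0.000). Tangency of A1 to KP means the radius NP is perpendicular to KP, so N = P + (0, -8.6) = (31.00, -8.600). On A1, P sits at bearing 90° from N; a 78° counterclockwise sweep puts A at bearing 168°, so A = N + 8.6·(cos 168°, sin 168°) = (22.59, -6.812). Tangency of A1 to AS means the radius NA is perpendicular to AS, so AS runs along (−sin 168°, cos 168°); with |AS| = 38.9, S = (14.50, -44.86). Then |KS| = |S − K| = 47.15.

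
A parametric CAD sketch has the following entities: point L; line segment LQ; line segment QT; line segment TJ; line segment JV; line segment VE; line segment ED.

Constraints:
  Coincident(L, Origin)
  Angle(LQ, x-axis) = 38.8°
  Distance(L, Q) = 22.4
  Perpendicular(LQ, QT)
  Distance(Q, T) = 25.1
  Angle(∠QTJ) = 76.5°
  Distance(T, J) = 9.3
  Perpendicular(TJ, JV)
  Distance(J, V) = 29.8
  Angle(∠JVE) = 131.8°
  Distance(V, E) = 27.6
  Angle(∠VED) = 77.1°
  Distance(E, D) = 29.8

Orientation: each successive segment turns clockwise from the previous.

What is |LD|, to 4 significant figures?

53.40

L is at the origin; LQ runs at 38.8° with length 22.4, so Q = (17.46, 14.04). The perpendicularity gives QT at right angles to LQ, so QT runs at -51.20°; with |QT| = 25.1, T = (33.18, -5.525). ∠QTJ = 76.5° gives TJ at -154.7° from the x-axis; with |TJ| = 9.3, J = (24.78, -9.500). The perpendicularity gives JV at right angles to TJ, so JV runs at 115.3°; with |JV| = 29.8, V = (12.04, 17.44). ∠JVE = 131.8° gives VE at 67.10° from the x-axis; with |VE| = 27.6, E = (22.78, 42.87). ∠VED = 77.1° gives ED at -35.80° from the x-axis; with |ED| = 29.8, D = (46.95, 25.43). Then |LD| = |D − L| = 53.40.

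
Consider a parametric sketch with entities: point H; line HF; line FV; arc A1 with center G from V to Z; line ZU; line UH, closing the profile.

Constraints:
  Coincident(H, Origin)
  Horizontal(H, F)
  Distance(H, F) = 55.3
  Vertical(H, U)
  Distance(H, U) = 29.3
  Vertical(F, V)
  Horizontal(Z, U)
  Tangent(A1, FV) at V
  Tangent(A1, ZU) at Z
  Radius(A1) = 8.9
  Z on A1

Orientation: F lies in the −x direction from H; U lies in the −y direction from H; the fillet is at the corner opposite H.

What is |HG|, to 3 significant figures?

50.7

HU is vertical with |HU| = 29.3 and U on the −y side, so U = (0.00, -29.3). The virtual corner opposite H is at (-55.3, -29.3). A1 meets FV tangentially, so GV is at right angles to FV and since A1 is tangent to ZU there, GZ ⟂ ZU, with radius 8.9, so the center G sits 8.9 in from both sides at G = (-46.4, -20.4). Then |HG| = |G − H| = 50.7.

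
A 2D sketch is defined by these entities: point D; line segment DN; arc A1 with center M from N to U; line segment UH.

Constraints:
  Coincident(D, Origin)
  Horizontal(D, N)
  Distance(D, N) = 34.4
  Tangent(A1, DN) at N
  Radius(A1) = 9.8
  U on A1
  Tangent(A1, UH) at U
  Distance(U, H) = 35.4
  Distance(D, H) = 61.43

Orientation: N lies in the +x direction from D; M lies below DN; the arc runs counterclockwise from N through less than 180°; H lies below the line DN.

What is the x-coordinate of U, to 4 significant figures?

25.55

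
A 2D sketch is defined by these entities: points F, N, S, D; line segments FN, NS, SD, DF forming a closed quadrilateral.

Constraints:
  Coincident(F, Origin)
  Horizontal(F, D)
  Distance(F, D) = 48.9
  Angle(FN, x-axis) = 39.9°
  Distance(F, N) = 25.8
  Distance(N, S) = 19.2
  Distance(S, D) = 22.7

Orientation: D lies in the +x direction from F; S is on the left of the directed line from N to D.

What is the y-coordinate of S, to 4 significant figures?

20.25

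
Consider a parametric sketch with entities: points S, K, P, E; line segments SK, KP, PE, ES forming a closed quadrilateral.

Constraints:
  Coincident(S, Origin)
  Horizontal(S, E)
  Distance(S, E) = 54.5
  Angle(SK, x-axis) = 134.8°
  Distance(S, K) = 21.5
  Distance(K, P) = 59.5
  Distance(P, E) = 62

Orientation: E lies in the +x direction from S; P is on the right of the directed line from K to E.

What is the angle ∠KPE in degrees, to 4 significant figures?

71.83°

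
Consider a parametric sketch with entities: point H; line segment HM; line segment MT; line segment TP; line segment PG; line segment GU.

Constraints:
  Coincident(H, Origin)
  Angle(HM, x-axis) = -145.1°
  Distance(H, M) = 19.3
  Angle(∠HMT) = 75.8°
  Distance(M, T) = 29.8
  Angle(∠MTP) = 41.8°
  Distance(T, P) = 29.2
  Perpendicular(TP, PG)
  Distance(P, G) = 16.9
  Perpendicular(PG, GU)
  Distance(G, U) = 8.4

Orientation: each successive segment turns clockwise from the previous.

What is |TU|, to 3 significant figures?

26.8

H is at the origin; HM runs at -145.1° with length 19.3, so M = (-15.8, -11.0). ∠HMT = 75.8° gives MT at 111° from the x-axis; with |MT| = 29.8, T = (-26.4, 16.8). ∠MTP = 41.8° gives TP at -27.5° from the x-axis; with |TP| = 29.2, P = (-0.462, 3.35). The perpendicularity gives PG at right angles to TP, so PG runs at -118°; with |PG| = 16.9, G = (-8.27, -11.6). PG is perpendicular to GU, so GU runs at 152°; with |GU| = 8.4, U = (-15.7, -7.76). Then |TU| = |U − T| = 26.8.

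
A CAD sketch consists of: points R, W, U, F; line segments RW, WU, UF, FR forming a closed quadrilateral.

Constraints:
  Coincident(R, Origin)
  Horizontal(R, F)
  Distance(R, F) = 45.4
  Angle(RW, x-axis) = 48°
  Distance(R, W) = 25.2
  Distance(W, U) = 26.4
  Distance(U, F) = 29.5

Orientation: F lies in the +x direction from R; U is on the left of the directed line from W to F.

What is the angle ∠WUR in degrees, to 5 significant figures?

12.040°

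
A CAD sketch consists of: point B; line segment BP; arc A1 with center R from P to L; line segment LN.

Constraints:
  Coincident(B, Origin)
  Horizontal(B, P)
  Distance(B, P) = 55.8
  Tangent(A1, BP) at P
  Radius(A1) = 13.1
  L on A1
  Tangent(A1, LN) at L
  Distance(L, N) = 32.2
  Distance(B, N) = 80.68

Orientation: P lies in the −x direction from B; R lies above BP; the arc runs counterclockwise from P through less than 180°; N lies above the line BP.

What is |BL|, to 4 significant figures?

50.43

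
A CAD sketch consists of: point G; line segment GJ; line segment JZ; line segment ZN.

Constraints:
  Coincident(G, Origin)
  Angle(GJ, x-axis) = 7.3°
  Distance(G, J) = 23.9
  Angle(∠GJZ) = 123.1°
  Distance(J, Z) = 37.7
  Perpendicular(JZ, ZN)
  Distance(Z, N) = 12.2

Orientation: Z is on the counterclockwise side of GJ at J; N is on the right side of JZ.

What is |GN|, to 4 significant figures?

60.12

G is at the origin; GJ runs at 7.3° with length 23.9, so J = 23.9·(cos 7.3°, sin 7.3°) = (23.71, 3.037). ∠GJZ = 123.1°, so JZ runs at 7.3° + (180° − 123.1°) = 64.20° from the x-axis; with |JZ| = 37.7, Z = J + 37.7·(cos 64.20°, sin 64.20°) = (40.11, 36.98). JZ ⟂ ZN; with |ZN| = 12.2 on the right of JZ, N = Z + 12.2·(0.9003, -0.4352) = (51.10, 31.67). Then |GN| = |N − G| = 60.12.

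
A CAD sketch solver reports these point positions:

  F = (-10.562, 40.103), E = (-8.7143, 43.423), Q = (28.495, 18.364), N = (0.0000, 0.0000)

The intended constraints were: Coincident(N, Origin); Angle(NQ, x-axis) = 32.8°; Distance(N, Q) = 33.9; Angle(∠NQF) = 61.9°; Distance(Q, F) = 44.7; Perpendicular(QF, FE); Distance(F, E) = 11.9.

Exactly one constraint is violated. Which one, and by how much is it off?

Distance(F, E) = 11.9 — off by 8.10.

N = (0.00, 0.00) ✓; NQ at 32.80° ✓; |NQ| = 33.90 ✓; ∠NQF = 61.90° ✓; |QF| = 44.70 ✓; ∠(QF, FE) = 90.00° ✓; |FE| = 3.800 ✗.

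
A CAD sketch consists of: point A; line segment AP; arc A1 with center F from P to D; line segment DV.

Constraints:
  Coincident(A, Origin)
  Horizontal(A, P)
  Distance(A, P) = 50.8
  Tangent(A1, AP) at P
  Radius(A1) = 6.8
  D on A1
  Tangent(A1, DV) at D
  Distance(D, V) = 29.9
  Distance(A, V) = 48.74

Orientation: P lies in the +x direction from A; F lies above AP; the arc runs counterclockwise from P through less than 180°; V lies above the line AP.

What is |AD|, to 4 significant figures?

56.95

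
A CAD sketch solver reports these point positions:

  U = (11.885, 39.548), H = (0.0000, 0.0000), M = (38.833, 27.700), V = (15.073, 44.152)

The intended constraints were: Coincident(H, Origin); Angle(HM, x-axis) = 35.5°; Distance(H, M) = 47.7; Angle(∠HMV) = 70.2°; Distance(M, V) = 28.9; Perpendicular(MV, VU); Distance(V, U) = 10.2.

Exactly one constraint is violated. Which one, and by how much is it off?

Distance(V, U) = 10.2 — off by 4.60.

H = (0.00, 0.00) ✓; HM at 35.50° ✓; |HM| = 47.70 ✓; ∠HMV = 70.20° ✓; |MV| = 28.90 ✓; ∠(MV, VU) = 90.00° ✓; |VU| = 5.600 ✗.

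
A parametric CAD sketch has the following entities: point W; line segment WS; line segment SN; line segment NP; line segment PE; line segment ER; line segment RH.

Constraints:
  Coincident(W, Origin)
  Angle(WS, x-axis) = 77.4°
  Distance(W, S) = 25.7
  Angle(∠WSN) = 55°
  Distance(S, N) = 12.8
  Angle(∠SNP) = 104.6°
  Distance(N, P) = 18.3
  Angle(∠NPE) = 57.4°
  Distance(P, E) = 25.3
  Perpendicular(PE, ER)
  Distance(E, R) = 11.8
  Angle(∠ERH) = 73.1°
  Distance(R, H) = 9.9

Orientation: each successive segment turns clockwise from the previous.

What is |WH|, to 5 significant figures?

19.291

W is at the origin; WS runs at 77.4° with length 25.7, so S = (5.6063, 25.081). ∠WSN = 55.0° gives SN at -47.600° from the x-axis; with |SN| = 12.8, N = (14.237, 15.629). ∠SNP = 104.6° gives NP at -123.00° from the x-axis; with |NP| = 18.3, P = (4.2705, 0.28116). ∠NPE = 57.4° gives PE at 114.40° from the x-axis; with |PE| = 25.3, E = (-6.1811, 23.321). The perpendicularity gives ER at right angles to PE, so ER runs at 24.400°; with |ER| = 11.8, R = (4.5650, 28.196). ∠ERH = 73.1° gives RH at -82.500° from the x-axis; with |RH| = 9.9, H = (5.8572, 18.381). Then |WH| = |H − W| = 19.291.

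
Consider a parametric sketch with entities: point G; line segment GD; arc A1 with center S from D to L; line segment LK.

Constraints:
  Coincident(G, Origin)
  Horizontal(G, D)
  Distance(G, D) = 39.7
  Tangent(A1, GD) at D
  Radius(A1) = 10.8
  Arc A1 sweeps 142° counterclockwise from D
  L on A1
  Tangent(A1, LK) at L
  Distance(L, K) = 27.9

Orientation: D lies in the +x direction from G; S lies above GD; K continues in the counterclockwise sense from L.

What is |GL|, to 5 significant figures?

50.211

Since A1 is tangent to GD there, SD ⟂ GD, so S = D + (0, 10.8) = (39.700, 10.800). On A1, D sits at bearing -90° from S; a 142° counterclockwise sweep puts L at bearing 52°, so L = S + 10.8·(cos 52°, sin 52°) = (46.349, 19.311). Then |GL| = |L − G| = 50.211.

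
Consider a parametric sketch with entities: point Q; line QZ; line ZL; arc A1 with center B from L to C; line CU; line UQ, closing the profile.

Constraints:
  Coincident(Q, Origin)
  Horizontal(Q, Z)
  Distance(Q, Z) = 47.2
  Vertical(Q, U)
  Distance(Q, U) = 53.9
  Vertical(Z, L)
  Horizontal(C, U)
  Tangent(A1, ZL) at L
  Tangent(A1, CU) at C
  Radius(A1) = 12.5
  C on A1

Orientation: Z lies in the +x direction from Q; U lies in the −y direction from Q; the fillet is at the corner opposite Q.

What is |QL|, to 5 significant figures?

62.784

Q is at the origin; QZ is horizontal with |QZ| = 47.2 and Z on the +x side, so Z = (47.200, 0.0000). Q and U share the same x with |QU| = 53.9 and U on the −y side, so U = (0.0000, -53.900). The virtual corner opposite Q is at (47.200, -53.900). Since A1 is tangent to ZL there, BL ⟂ ZL and since A1 is tangent to CU there, BC ⟂ CU, with radius 12.5, so the center B sits 12.5 in from both sides at B = (34.700, -41.400). That places the tangent points at L = (47.200, -41.400) on ZL and C = (34.700, -53.900) on CU. Then |QL| = |L − Q| = 62.784.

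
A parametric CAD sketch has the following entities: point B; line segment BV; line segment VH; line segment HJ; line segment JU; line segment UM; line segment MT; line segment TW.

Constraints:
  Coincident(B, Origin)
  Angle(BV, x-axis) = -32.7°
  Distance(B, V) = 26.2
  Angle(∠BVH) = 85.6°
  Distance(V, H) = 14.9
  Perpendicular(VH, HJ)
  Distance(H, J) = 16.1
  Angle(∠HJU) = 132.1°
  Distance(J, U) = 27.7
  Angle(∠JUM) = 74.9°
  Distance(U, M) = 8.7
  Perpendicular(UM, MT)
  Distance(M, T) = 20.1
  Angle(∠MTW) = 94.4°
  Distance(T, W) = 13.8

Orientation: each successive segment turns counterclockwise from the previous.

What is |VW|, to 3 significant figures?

33.4

B is at the origin; BV runs at -32.7° with length 26.2, so V = (22.0, -14.2). ∠BVH = 85.6° gives VH at 61.7° from the x-axis; with |VH| = 14.9, H = (29.1, -1.04). VH ⟂ HJ, so HJ runs at 152°; with |HJ| = 16.1, J = (14.9, 6.60). ∠HJU = 132.1° gives JU at -160° from the x-axis; with |JU| = 27.7, U = (-11.2, -2.69). ∠JUM = 74.9° gives UM at -55.3° from the x-axis; with |UM| = 8.7, M = (-6.21, -9.85). The perpendicularity gives MT at right angles to UM, so MT runs at 34.7°; with |MT| = 20.1, T = (10.3, 1.60). ∠MTW = 94.4° gives TW at 120° from the x-axis; with |TW| = 13.8, W = (3.36, 13.5). Then |VW| = |W − V| = 33.4.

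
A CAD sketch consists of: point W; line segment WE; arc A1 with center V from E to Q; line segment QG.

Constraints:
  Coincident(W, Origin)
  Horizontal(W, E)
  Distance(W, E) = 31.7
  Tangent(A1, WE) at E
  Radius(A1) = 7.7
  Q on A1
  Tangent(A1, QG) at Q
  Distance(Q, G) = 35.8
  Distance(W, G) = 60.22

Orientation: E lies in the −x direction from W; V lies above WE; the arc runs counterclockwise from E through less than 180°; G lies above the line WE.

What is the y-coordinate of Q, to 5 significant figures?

11.460

W is at the origin; W and E share the same y with |WE| = 31.7 and E on the −x side, so E = (-31.700, 0.0000). Tangency of A1 to WE means the radius VE is perpendicular to WE, so V = E + (0, 7.7) = (-31.700, 7.7000). Since VQ ⟂ QG (tangency), |VG| = √(7.7² + 35.8²) = 36.619 regardless of where Q sits on A1. So G lies on both circle(W, 60.22) and circle(V, 36.619); the above-WE intersection is G = (-42.462, 42.702). Q is the foot of the tangent from G: Q = (-24.980, 11.460).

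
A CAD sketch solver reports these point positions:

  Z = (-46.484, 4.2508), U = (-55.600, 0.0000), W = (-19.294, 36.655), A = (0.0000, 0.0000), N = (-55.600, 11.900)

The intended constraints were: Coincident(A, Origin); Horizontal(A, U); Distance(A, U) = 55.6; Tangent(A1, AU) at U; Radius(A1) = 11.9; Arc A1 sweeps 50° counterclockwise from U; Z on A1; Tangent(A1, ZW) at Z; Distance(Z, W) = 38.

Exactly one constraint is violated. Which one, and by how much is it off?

Distance(Z, W) = 38 — off by 4.30.

A = (0.00, 0.00) ✓; A.y = 0.00, U.y = 0.00 ✓; |AU| = 55.60 ✓; ∠(NU, UA) = 90.00° ✓; |NU| = 11.90 ✓; bearing(N→Z) − bearing(N→U) = 50.00° ✓; |NZ| = 11.90 ✓; ∠(NZ, ZW) = 90.00° ✓; |ZW| = 42.30 ✗.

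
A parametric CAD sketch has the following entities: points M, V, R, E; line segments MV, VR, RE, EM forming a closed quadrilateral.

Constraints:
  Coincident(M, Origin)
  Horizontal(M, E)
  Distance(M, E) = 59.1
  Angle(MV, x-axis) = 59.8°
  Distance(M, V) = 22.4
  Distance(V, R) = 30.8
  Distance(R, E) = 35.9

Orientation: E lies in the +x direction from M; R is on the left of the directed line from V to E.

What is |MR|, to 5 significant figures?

50.260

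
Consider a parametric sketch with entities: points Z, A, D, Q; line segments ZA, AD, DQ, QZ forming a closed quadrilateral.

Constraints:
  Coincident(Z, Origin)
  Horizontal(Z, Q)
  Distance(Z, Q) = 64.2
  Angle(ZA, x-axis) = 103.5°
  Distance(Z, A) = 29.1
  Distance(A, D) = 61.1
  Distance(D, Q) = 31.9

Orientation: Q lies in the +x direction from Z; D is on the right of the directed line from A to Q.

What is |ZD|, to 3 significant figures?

39.2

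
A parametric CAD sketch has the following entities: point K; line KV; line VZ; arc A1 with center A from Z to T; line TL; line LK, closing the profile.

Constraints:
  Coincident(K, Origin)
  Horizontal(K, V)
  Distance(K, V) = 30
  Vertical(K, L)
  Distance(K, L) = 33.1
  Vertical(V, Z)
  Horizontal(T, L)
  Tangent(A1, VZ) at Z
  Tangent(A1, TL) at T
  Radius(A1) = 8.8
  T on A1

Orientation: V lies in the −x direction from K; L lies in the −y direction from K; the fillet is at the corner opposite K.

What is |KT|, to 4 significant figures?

39.31

K is at the origin; KV is horizontal with |KV| = 30.0 and V on the −x side, so V = (-30.00, 0.000). KL is vertical with |KL| = 33.1 and L on the −y side, so L = (0.000, -33.10). The virtual corner opposite K is at (-30.00, -33.10). Tangency of A1 to VZ means the radius AZ is perpendicular to VZ and the tangent condition forces AT to be normal to TL, with radius 8.8, so the center A sits 8.8 in from both sides at A = (-21.20, -24.30). That places the tangent points at Z = (-30.00, -24.30) on VZ and T = (-21.20, -33.10) on TL. Then |KT| = |T − K| = 39.31.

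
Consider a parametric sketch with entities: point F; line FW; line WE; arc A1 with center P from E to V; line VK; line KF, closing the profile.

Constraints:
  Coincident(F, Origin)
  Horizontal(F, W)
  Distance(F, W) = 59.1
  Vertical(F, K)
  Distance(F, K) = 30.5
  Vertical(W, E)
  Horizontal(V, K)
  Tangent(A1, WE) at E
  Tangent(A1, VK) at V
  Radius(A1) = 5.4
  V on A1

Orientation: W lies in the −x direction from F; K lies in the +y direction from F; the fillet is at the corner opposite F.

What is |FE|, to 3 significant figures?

64.2

The virtual corner opposite F is at (-59.1, 30.5). Tangency of A1 to WE means the radius PE is perpendicular to WE and since A1 is tangent to VK there, PV ⟂ VK, with radius 5.4, so the center P sits 5.4 in from both sides at P = (-53.7, 25.1). That places the tangent points at E = (-59.1, 25.1) on WE and V = (-53.7, 30.5) on VK. Then |FE| = |E − F| = 64.2.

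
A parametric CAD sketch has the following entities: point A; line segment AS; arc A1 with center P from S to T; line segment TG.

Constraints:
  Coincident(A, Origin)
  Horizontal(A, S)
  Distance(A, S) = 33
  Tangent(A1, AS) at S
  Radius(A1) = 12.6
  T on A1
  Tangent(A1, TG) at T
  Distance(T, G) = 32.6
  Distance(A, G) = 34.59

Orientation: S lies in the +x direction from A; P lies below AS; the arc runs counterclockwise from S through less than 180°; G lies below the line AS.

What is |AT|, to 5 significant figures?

23.013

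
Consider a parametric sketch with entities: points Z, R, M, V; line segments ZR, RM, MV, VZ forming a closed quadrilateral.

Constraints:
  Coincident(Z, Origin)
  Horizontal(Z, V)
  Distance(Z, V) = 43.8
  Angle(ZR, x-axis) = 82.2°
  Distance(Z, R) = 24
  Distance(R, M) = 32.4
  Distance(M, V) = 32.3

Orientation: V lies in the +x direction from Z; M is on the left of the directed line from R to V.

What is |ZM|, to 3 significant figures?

46.7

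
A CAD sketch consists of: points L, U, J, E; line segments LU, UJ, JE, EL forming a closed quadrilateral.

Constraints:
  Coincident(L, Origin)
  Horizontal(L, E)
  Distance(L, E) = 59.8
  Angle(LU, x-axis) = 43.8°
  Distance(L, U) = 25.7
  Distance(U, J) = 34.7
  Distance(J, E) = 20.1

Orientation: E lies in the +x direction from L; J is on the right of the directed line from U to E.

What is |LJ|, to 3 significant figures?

42.3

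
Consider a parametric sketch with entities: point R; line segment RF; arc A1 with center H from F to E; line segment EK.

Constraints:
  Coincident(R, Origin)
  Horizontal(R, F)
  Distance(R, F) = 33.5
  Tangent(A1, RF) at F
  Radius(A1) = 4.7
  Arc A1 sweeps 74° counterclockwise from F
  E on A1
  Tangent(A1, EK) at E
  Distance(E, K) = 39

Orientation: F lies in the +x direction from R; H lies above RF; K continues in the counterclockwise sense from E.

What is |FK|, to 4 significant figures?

43.65

R is at the origin; RF is horizontal with |RF| = 33.5 and F on the +x side, so F = (33.50, 0.000). A1 meets RF tangentially, so HF is at right angles to RF, so H = F + (0, 4.7) = (33.50, 4.700). On A1, F sits at bearing -90° from H; a 74° counterclockwise sweep puts E at bearing -16°, so E = H + 4.7·(cos -16°, sin -16°) = (38.02, 3.405). Tangency of A1 to EK means the radius HE is perpendicular to EK, so EK runs along (−sin -16°, cos -16°); with |EK| = 39.0, K = (48.77, 40.89). Then |FK| = |K − F| = 43.65.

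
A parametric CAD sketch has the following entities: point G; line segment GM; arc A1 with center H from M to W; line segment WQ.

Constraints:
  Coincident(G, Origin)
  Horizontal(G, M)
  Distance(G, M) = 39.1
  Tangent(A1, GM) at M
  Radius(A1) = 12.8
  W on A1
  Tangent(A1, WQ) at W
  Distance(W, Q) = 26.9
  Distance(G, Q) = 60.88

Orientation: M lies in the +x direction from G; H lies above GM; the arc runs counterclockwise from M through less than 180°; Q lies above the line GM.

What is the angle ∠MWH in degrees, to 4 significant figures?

36.89°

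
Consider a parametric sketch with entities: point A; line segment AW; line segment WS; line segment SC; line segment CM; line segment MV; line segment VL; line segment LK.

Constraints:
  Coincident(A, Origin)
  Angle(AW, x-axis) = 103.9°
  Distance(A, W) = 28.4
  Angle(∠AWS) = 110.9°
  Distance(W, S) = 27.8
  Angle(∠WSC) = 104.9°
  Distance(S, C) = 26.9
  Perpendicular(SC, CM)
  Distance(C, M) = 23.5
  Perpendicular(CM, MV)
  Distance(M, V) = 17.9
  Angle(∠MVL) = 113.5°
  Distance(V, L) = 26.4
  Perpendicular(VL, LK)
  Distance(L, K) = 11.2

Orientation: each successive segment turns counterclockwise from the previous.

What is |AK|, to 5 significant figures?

49.176

A is at the origin; AW runs at 103.9° with length 28.4, so W = (-6.8225, 27.568). ∠AWS = 110.9° gives WS at 173.00° from the x-axis; with |WS| = 27.8, S = (-34.415, 30.956). ∠WSC = 104.9° gives SC at -111.90° from the x-axis; with |SC| = 26.9, C = (-44.449, 5.9975). SC ⟂ CM, so CM runs at -21.900°; with |CM| = 23.5, M = (-22.644, -2.7677). The perpendicularity gives MV at right angles to CM, so MV runs at 68.100°; with |MV| = 17.9, V = (-15.968, 13.841). ∠MVL = 113.5° gives VL at 134.60° from the x-axis; with |VL| = 26.4, L = (-34.505, 32.638). The perpendicularity gives LK at right angles to VL, so LK runs at -135.40°; with |LK| = 11.2, K = (-42.480, 24.774). Then |AK| = |K − A| = 49.176.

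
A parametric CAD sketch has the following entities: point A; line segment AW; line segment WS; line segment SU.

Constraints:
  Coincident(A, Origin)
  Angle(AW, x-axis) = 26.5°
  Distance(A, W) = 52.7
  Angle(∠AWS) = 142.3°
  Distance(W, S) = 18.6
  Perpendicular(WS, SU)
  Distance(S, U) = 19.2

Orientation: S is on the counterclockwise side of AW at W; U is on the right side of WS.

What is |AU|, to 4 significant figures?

79.25

A is at the origin; AW runs at 26.5° with length 52.7, so W = 52.7·(cos 26.5°, sin 26.5°) = (47.16, 23.51). ∠AWS = 142.3°, so WS runs at 26.5° + (180° − 142.3°) = 64.20° from the x-axis; with |WS| = 18.6, S = W + 18.6·(cos 64.20°, sin 64.20°) = (55.26, 40.26). WS ⟂ SU; with |SU| = 19.2 on the right of WS, U = S + 19.2·(0.9003, -0.4352) = (72.54, 31.90). Then |AU| = |U − A| = 79.25.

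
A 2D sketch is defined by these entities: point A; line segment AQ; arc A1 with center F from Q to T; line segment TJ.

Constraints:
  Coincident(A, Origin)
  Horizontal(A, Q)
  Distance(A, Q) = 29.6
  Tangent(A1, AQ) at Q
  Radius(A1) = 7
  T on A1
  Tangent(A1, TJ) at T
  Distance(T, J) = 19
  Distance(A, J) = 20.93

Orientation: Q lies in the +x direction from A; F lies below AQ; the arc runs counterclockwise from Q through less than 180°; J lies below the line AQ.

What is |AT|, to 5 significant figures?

24.354

Checks: ∠(FQ, QA) = 90.00° ✓; |FT| = 7.000 ✓; ∠(FT, TJ) = 90.00° ✓; |TJ| = 19.00 ✓; |AJ| = 20.93 ✓.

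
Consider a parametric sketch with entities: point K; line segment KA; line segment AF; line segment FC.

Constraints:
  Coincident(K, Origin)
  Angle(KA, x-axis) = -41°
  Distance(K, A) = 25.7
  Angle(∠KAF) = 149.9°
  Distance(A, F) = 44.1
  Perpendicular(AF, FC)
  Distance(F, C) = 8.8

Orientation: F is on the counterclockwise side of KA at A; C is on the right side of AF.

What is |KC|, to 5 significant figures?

69.790

K is at the origin; KA runs at -41.0° with length 25.7, so A = 25.7·(cos -41.0°, sin -41.0°) = (19.396, -16.861). ∠KAF = 149.9°, so AF runs at -41.0° + (180° − 149.9°) = -10.900° from the x-axis; with |AF| = 44.1, F = A + 44.1·(cos -10.900°, sin -10.900°) = (62.700, -25.200). AF is perpendicular to FC; with |FC| = 8.8 on the right of AF, C = F + 8.8·(-0.18910, -0.98196) = (61.036, -33.841). Then |KC| = |C − K| = 69.790.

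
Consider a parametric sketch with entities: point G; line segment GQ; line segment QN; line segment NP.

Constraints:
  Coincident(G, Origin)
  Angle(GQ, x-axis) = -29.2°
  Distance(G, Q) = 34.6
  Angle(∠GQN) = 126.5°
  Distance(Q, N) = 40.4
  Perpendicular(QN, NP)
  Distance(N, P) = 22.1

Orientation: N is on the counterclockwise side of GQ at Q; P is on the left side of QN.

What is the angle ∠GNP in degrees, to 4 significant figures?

65.48°

G is at the origin; GQ runs at -29.2° with length 34.6, so Q = 34.6·(cos -29.2°, sin -29.2°) = (30.20, -16.88). ∠GQN = 126.5°, so QN runs at -29.2° + (180° − 126.5°) = 24.30° from the x-axis; with |QN| = 40.4, N = Q + 40.4·(cos 24.30°, sin 24.30°) = (67.02, -0.2548). QN is perpendicular to NP; with |NP| = 22.1 on the left of QN, P = N + 22.1·(-0.4115, 0.9114) = (57.93, 19.89). Then cos ∠GNP = NG·NP / (|NG||NP|), giving 65.48°.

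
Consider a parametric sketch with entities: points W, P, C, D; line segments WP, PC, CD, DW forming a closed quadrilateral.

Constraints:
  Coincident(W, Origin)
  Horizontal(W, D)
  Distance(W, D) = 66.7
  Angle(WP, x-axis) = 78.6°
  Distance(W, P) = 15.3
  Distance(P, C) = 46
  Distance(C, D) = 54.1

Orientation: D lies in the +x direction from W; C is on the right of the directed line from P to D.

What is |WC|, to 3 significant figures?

34.3

W is at the origin; WD is horizontal with |WD| = 66.7 and D in +x, so D = (66.7, 0). WP runs at 78.6° with |WP| = 15.3, so P = (3.02, 15.0). C is determined by |PC| = 46.0 and |CD| = 54.1 together: it lies at the intersection of circle(P, 46.0) and circle(D, 54.1). With |PD| = 65.4, the foot of the radical line on PD is 26.5 from P and the perpendicular offset is √(46.0² − 26.5²) = 37.6. Taking the right-of-PD solution: C = (20.2, -27.7).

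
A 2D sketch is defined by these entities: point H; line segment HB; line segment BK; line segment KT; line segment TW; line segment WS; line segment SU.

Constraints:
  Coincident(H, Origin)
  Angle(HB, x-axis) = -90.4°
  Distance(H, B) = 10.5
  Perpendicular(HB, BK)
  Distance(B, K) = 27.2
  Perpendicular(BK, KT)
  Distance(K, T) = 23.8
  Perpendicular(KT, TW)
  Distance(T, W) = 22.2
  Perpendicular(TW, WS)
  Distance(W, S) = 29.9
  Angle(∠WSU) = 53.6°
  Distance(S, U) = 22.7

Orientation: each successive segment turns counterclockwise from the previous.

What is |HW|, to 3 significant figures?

14.2

H is at the origin; HB runs at -90.4° with length 10.5, so B = (-0.0733, -10.5). The perpendicularity gives BK at right angles to HB, so BK runs at -0.400°; with |BK| = 27.2, K = (27.1, -10.7). BK is perpendicular to KT, so KT runs at 89.6°; with |KT| = 23.8, T = (27.3, 13.1). KT is perpendicular to TW, so TW runs at 180°; with |TW| = 22.2, W = (5.09, 13.3). Then |HW| = |W − H| = 14.2.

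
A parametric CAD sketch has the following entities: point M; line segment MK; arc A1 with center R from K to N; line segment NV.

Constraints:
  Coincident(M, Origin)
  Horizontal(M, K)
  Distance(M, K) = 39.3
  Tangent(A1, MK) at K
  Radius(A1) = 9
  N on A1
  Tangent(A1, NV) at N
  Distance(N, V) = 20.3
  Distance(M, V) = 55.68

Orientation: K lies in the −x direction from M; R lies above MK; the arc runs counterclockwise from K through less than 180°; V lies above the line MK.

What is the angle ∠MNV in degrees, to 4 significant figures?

159.2°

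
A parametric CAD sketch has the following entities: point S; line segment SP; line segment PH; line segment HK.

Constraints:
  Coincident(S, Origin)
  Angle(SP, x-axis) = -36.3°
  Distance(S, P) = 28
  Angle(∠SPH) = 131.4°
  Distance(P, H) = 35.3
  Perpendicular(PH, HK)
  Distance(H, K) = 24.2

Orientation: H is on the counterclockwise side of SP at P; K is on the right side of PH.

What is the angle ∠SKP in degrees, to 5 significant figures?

5.5957°

S is at the origin; SP runs at -36.3° with length 28.0, so P = 28.0·(cos -36.3°, sin -36.3°) = (22.566, -16.576). ∠SPH = 131.4°, so PH runs at -36.3° + (180° − 131.4°) = 12.300° from the x-axis; with |PH| = 35.3, H = P + 35.3·(cos 12.300°, sin 12.300°) = (57.056, -9.0564). PH ⟂ HK; with |HK| = 24.2 on the right of PH, K = H + 24.2·(0.21303, -0.97705) = (62.211, -32.701). Then cos ∠SKP = KS·KP / (|KS||KP|), giving 5.5957°.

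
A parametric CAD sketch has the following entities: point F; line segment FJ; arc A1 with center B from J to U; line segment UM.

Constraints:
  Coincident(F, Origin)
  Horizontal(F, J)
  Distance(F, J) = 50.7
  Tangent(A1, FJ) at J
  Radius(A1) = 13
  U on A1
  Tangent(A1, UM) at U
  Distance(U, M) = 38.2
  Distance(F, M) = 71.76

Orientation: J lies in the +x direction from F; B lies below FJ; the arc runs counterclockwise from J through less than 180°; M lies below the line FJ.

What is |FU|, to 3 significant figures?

41.5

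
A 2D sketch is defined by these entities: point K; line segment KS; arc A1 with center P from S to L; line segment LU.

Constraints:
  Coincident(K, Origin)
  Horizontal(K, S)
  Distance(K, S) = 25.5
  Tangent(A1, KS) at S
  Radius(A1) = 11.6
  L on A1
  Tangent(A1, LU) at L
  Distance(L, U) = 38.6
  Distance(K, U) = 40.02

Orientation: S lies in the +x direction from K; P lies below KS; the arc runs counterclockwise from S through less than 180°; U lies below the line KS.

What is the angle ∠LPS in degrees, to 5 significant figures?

61.308°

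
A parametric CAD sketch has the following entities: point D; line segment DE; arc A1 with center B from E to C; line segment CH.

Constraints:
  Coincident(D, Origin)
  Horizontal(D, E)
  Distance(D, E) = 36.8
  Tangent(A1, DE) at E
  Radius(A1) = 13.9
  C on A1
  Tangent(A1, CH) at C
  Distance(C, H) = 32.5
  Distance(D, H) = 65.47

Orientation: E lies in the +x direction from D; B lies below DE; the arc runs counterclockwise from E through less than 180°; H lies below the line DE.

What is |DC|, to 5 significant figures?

33.494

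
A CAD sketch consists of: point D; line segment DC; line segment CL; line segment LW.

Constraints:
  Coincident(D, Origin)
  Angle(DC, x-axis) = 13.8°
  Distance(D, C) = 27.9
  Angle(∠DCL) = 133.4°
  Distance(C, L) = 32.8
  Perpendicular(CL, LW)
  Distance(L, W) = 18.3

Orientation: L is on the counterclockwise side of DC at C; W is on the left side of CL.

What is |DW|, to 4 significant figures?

52.01

D is at the origin; DC runs at 13.8° with length 27.9, so C = 27.9·(cos 13.8°, sin 13.8°) = (27.09, 6.655). ∠DCL = 133.4°, so CL runs at 13.8° + (180° − 133.4°) = 60.40° from the x-axis; with |CL| = 32.8, L = C + 32.8·(cos 60.40°, sin 60.40°) = (43.30, 35.17). CL ⟂ LW; with |LW| = 18.3 on the left of CL, W = L + 18.3·(-0.8695, 0.4939) = (27.38, 44.21). Then |DW| = |W − D| = 52.01.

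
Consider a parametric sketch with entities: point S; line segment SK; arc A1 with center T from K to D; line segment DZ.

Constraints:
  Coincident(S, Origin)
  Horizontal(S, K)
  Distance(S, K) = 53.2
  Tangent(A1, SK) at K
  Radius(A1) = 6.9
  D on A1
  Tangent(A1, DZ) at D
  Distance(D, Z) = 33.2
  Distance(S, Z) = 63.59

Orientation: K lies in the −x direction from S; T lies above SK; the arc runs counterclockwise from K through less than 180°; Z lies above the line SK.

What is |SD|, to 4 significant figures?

46.92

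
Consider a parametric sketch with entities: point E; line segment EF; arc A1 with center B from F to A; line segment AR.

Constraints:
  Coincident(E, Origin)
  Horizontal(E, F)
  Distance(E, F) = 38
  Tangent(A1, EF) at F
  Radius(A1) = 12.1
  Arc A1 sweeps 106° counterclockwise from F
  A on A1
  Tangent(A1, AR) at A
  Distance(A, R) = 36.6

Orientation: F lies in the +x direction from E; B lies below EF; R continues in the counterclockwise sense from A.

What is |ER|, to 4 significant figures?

62.38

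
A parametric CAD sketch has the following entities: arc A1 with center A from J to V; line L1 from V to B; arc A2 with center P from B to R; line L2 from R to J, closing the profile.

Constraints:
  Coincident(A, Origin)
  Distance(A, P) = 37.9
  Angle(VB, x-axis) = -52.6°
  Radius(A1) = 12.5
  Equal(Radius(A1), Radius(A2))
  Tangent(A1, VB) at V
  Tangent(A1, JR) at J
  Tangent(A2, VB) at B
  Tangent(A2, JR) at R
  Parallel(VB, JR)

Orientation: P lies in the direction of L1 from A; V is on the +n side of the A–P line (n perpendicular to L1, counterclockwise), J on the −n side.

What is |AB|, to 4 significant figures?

39.91

Tangency of A1 to both parallel lines with radius 12.5 puts V and J at A ± 12.5·n: V = (9.930, 7.592), J = (-9.930, -7.592). Equal radii place B and R the same way about P: B = P + 12.5·n = (32.95, -22.52), R = P − 12.5·n = (13.09, -37.70). Then |AB| = |B − A| = 39.91.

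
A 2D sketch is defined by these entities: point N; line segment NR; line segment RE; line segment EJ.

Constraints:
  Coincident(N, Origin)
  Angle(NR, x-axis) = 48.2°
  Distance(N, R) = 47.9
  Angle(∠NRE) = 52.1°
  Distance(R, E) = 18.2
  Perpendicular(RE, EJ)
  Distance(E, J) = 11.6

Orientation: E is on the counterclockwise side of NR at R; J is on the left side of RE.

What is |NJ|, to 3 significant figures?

28.5

N is at the origin; NR runs at 48.2° with length 47.9, so R = 47.9·(cos 48.2°, sin 48.2°) = (31.9, 35.7). ∠NRE = 52.1°, so RE runs at 48.2° + (180° − 52.1°) = 176° from the x-axis; with |RE| = 18.2, E = R + 18.2·(cos 176°, sin 176°) = (13.8, 36.9). RE is perpendicular to EJ; with |EJ| = 11.6 on the left of RE, J = E + 11.6·(-0.0680, -0.998) = (13.0, 25.4). Then |NJ| = |J − N| = 28.5.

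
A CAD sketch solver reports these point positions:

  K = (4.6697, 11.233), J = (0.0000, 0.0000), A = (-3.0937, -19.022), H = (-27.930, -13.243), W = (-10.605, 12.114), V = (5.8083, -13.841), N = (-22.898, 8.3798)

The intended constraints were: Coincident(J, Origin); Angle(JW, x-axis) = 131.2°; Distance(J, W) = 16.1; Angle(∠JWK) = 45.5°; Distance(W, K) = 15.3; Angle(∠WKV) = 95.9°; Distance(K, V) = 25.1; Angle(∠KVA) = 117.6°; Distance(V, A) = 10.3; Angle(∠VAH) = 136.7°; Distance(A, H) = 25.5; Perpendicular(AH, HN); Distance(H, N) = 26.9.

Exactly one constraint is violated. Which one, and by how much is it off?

Distance(H, N) = 26.9 — off by 4.70.

J = (0.00, 0.00) ✓; JW at 131.2° ✓; |JW| = 16.10 ✓; ∠JWK = 45.50° ✓; |WK| = 15.30 ✓; ∠WKV = 95.90° ✓; |KV| = 25.10 ✓; ∠KVA = 117.6° ✓; |VA| = 10.30 ✓; ∠VAH = 136.7° ✓; |AH| = 25.50 ✓; ∠(AH, HN) = 90.00° ✓; |HN| = 22.20 ✗.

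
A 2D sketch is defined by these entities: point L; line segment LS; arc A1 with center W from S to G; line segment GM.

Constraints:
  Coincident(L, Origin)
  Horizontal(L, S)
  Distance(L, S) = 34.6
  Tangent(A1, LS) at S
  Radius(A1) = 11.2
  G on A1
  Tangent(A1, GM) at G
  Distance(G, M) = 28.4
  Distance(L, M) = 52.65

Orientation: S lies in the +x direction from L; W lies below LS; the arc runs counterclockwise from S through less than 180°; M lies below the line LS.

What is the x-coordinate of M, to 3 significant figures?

32.2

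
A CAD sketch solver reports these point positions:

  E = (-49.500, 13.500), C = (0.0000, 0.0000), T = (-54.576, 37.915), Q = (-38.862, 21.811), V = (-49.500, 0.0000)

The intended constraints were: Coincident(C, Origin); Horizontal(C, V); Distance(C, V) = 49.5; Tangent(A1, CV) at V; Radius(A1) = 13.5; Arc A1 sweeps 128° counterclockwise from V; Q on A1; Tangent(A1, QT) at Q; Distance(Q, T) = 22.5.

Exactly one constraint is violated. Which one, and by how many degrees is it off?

Tangent(A1, QT) at Q — off by 6.30°.

C = (0.00, 0.00) ✓; C.y = 0.00, V.y = 0.00 ✓; |CV| = 49.50 ✓; ∠(EV, VC) = 90.00° ✓; |EV| = 13.50 ✓; bearing(E→Q) − bearing(E→V) = 128.0° ✓; |EQ| = 13.50 ✓; ∠(EQ, QT) = 83.70° ✗; |QT| = 22.50 ✓.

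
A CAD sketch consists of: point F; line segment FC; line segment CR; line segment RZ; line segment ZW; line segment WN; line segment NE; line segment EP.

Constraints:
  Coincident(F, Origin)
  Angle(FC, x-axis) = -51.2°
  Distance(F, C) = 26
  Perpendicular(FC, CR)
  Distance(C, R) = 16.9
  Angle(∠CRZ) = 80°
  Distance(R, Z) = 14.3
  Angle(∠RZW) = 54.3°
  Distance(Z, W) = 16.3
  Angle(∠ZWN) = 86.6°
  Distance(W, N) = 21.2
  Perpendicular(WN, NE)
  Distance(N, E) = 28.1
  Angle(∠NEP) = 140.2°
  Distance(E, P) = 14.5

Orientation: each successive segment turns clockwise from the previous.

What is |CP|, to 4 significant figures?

44.87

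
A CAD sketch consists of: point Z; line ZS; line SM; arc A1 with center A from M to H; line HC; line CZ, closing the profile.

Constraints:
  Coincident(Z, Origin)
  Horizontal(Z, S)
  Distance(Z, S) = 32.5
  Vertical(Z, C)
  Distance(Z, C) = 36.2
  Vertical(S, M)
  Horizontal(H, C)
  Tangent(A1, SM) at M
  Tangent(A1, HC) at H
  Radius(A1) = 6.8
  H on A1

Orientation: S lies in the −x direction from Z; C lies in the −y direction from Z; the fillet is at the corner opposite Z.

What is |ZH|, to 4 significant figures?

44.40

The virtual corner opposite Z is at (-32.50, -36.20). Tangency of A1 to SM means the radius AM is perpendicular to SM and tangency of A1 to HC means the radius AH is perpendicular to HC, with radius 6.8, so the center A sits 6.8 in from both sides at A = (-25.70, -29.40). That places the tangent points at M = (-32.50, -29.40) on SM and H = (-25.70, -36.20) on HC. Then |ZH| = |H − Z| = 44.40.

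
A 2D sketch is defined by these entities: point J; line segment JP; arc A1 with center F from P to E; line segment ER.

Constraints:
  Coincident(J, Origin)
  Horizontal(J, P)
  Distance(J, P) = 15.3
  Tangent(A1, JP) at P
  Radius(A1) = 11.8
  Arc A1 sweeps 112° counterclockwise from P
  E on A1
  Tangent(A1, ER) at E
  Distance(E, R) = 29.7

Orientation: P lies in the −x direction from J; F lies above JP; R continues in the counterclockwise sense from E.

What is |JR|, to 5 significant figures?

46.417

On A1, P sits at bearing -90° from F; a 112° counterclockwise sweep puts E at bearing 22°, so E = F + 11.8·(cos 22°, sin 22°) = (-4.3592, 16.220). Since A1 is tangent to ER there, FE ⟂ ER, so ER runs along (−sin 22°, cos 22°); with |ER| = 29.7, R = (-15.485, 43.758). Then |JR| = |R − J| = 46.417.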